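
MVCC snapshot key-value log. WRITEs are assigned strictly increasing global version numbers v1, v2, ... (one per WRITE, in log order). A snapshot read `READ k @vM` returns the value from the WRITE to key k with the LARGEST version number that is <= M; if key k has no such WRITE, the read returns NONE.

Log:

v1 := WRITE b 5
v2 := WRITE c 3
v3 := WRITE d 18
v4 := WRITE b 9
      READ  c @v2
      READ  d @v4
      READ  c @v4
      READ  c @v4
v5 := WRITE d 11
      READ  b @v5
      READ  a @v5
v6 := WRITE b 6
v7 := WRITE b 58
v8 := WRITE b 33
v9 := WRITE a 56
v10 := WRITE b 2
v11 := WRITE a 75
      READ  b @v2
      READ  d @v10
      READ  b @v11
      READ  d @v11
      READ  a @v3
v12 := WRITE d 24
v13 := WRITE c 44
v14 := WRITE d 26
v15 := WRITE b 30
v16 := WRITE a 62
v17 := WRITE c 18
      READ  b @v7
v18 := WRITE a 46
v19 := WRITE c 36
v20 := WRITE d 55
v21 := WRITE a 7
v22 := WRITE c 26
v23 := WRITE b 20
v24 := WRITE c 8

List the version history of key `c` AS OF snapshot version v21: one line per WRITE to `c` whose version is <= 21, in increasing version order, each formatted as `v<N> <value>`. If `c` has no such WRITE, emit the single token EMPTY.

Scan writes for key=c with version <= 21:
  v1 WRITE b 5 -> skip
  v2 WRITE c 3 -> keep
  v3 WRITE d 18 -> skip
  v4 WRITE b 9 -> skip
  v5 WRITE d 11 -> skip
  v6 WRITE b 6 -> skip
  v7 WRITE b 58 -> skip
  v8 WRITE b 33 -> skip
  v9 WRITE a 56 -> skip
  v10 WRITE b 2 -> skip
  v11 WRITE a 75 -> skip
  v12 WRITE d 24 -> skip
  v13 WRITE c 44 -> keep
  v14 WRITE d 26 -> skip
  v15 WRITE b 30 -> skip
  v16 WRITE a 62 -> skip
  v17 WRITE c 18 -> keep
  v18 WRITE a 46 -> skip
  v19 WRITE c 36 -> keep
  v20 WRITE d 55 -> skip
  v21 WRITE a 7 -> skip
  v22 WRITE c 26 -> drop (> snap)
  v23 WRITE b 20 -> skip
  v24 WRITE c 8 -> drop (> snap)
Collected: [(2, 3), (13, 44), (17, 18), (19, 36)]

Answer: v2 3
v13 44
v17 18
v19 36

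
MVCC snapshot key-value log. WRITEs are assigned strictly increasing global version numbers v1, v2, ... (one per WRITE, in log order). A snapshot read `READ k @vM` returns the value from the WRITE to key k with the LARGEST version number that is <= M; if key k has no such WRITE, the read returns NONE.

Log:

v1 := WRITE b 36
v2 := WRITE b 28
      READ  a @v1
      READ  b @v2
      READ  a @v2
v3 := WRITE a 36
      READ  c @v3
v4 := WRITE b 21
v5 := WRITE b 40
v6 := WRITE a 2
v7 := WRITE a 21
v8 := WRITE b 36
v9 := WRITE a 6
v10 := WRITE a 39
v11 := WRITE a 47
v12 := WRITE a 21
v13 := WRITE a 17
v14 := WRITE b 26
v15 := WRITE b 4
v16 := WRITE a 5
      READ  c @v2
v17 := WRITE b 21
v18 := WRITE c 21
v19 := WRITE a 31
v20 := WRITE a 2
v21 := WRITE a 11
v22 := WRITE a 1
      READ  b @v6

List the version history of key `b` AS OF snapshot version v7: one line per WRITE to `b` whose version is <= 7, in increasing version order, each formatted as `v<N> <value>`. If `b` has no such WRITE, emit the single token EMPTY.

Answer: v1 36
v2 28
v4 21
v5 40

Derivation:
Scan writes for key=b with version <= 7:
  v1 WRITE b 36 -> keep
  v2 WRITE b 28 -> keep
  v3 WRITE a 36 -> skip
  v4 WRITE b 21 -> keep
  v5 WRITE b 40 -> keep
  v6 WRITE a 2 -> skip
  v7 WRITE a 21 -> skip
  v8 WRITE b 36 -> drop (> snap)
  v9 WRITE a 6 -> skip
  v10 WRITE a 39 -> skip
  v11 WRITE a 47 -> skip
  v12 WRITE a 21 -> skip
  v13 WRITE a 17 -> skip
  v14 WRITE b 26 -> drop (> snap)
  v15 WRITE b 4 -> drop (> snap)
  v16 WRITE a 5 -> skip
  v17 WRITE b 21 -> drop (> snap)
  v18 WRITE c 21 -> skip
  v19 WRITE a 31 -> skip
  v20 WRITE a 2 -> skip
  v21 WRITE a 11 -> skip
  v22 WRITE a 1 -> skip
Collected: [(1, 36), (2, 28), (4, 21), (5, 40)]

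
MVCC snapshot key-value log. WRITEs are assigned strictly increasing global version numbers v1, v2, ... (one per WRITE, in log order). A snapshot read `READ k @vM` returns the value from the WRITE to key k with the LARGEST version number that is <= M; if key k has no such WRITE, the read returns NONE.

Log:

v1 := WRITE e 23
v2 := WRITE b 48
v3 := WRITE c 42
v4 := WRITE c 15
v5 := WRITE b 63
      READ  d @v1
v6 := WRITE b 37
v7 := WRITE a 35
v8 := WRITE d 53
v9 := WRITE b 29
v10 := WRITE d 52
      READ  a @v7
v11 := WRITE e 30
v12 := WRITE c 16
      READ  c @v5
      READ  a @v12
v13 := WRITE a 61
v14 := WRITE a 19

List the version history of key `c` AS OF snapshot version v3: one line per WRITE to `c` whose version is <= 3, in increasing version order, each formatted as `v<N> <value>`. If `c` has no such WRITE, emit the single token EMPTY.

Answer: v3 42

Derivation:
Scan writes for key=c with version <= 3:
  v1 WRITE e 23 -> skip
  v2 WRITE b 48 -> skip
  v3 WRITE c 42 -> keep
  v4 WRITE c 15 -> drop (> snap)
  v5 WRITE b 63 -> skip
  v6 WRITE b 37 -> skip
  v7 WRITE a 35 -> skip
  v8 WRITE d 53 -> skip
  v9 WRITE b 29 -> skip
  v10 WRITE d 52 -> skip
  v11 WRITE e 30 -> skip
  v12 WRITE c 16 -> drop (> snap)
  v13 WRITE a 61 -> skip
  v14 WRITE a 19 -> skip
Collected: [(3, 42)]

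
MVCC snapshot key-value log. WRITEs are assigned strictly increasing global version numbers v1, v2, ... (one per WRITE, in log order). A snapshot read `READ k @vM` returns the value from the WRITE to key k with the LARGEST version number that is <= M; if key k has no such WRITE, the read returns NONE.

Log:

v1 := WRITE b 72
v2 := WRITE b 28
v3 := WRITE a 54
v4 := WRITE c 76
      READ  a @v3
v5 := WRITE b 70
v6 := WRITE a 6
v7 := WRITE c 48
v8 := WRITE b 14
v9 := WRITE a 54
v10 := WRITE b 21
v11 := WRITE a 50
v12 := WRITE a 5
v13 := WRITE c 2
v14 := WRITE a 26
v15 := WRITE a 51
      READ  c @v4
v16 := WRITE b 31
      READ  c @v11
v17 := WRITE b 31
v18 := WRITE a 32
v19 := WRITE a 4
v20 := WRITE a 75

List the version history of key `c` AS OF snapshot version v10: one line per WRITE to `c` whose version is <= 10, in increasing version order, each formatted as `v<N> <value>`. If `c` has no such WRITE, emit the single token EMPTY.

Answer: v4 76
v7 48

Derivation:
Scan writes for key=c with version <= 10:
  v1 WRITE b 72 -> skip
  v2 WRITE b 28 -> skip
  v3 WRITE a 54 -> skip
  v4 WRITE c 76 -> keep
  v5 WRITE b 70 -> skip
  v6 WRITE a 6 -> skip
  v7 WRITE c 48 -> keep
  v8 WRITE b 14 -> skip
  v9 WRITE a 54 -> skip
  v10 WRITE b 21 -> skip
  v11 WRITE a 50 -> skip
  v12 WRITE a 5 -> skip
  v13 WRITE c 2 -> drop (> snap)
  v14 WRITE a 26 -> skip
  v15 WRITE a 51 -> skip
  v16 WRITE b 31 -> skip
  v17 WRITE b 31 -> skip
  v18 WRITE a 32 -> skip
  v19 WRITE a 4 -> skip
  v20 WRITE a 75 -> skip
Collected: [(4, 76), (7, 48)]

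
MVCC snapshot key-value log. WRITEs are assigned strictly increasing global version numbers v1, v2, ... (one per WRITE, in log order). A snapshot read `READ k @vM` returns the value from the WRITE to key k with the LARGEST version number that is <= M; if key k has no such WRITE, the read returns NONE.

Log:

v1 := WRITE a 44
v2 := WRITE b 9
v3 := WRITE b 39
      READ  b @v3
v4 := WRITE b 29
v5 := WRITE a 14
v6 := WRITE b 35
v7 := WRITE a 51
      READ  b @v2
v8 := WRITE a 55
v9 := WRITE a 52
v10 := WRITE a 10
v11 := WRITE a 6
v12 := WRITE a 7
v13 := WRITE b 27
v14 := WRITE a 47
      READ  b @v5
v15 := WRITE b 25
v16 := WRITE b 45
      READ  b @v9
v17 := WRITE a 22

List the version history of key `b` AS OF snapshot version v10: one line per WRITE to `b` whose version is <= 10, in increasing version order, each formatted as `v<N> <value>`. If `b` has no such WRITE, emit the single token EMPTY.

Scan writes for key=b with version <= 10:
  v1 WRITE a 44 -> skip
  v2 WRITE b 9 -> keep
  v3 WRITE b 39 -> keep
  v4 WRITE b 29 -> keep
  v5 WRITE a 14 -> skip
  v6 WRITE b 35 -> keep
  v7 WRITE a 51 -> skip
  v8 WRITE a 55 -> skip
  v9 WRITE a 52 -> skip
  v10 WRITE a 10 -> skip
  v11 WRITE a 6 -> skip
  v12 WRITE a 7 -> skip
  v13 WRITE b 27 -> drop (> snap)
  v14 WRITE a 47 -> skip
  v15 WRITE b 25 -> drop (> snap)
  v16 WRITE b 45 -> drop (> snap)
  v17 WRITE a 22 -> skip
Collected: [(2, 9), (3, 39), (4, 29), (6, 35)]

Answer: v2 9
v3 39
v4 29
v6 35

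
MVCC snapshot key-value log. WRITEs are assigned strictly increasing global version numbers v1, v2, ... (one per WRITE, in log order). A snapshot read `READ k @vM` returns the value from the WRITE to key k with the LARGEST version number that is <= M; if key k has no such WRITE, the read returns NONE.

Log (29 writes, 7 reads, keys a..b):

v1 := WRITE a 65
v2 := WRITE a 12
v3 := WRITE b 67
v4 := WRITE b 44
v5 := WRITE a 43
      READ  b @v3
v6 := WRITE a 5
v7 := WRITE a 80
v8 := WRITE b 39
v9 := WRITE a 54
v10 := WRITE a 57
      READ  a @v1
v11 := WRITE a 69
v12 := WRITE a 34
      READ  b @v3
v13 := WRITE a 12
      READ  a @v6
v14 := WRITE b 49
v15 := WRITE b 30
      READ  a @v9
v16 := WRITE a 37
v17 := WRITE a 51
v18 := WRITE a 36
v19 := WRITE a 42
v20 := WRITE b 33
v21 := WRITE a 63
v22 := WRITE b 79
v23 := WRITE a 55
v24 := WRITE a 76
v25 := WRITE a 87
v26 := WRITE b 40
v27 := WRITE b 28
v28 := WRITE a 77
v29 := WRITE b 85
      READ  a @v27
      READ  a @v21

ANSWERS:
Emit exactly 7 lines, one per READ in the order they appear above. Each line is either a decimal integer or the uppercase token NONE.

Answer: 67
65
67
5
54
87
63

Derivation:
v1: WRITE a=65  (a history now [(1, 65)])
v2: WRITE a=12  (a history now [(1, 65), (2, 12)])
v3: WRITE b=67  (b history now [(3, 67)])
v4: WRITE b=44  (b history now [(3, 67), (4, 44)])
v5: WRITE a=43  (a history now [(1, 65), (2, 12), (5, 43)])
READ b @v3: history=[(3, 67), (4, 44)] -> pick v3 -> 67
v6: WRITE a=5  (a history now [(1, 65), (2, 12), (5, 43), (6, 5)])
v7: WRITE a=80  (a history now [(1, 65), (2, 12), (5, 43), (6, 5), (7, 80)])
v8: WRITE b=39  (b history now [(3, 67), (4, 44), (8, 39)])
v9: WRITE a=54  (a history now [(1, 65), (2, 12), (5, 43), (6, 5), (7, 80), (9, 54)])
v10: WRITE a=57  (a history now [(1, 65), (2, 12), (5, 43), (6, 5), (7, 80), (9, 54), (10, 57)])
READ a @v1: history=[(1, 65), (2, 12), (5, 43), (6, 5), (7, 80), (9, 54), (10, 57)] -> pick v1 -> 65
v11: WRITE a=69  (a history now [(1, 65), (2, 12), (5, 43), (6, 5), (7, 80), (9, 54), (10, 57), (11, 69)])
v12: WRITE a=34  (a history now [(1, 65), (2, 12), (5, 43), (6, 5), (7, 80), (9, 54), (10, 57), (11, 69), (12, 34)])
READ b @v3: history=[(3, 67), (4, 44), (8, 39)] -> pick v3 -> 67
v13: WRITE a=12  (a history now [(1, 65), (2, 12), (5, 43), (6, 5), (7, 80), (9, 54), (10, 57), (11, 69), (12, 34), (13, 12)])
READ a @v6: history=[(1, 65), (2, 12), (5, 43), (6, 5), (7, 80), (9, 54), (10, 57), (11, 69), (12, 34), (13, 12)] -> pick v6 -> 5
v14: WRITE b=49  (b history now [(3, 67), (4, 44), (8, 39), (14, 49)])
v15: WRITE b=30  (b history now [(3, 67), (4, 44), (8, 39), (14, 49), (15, 30)])
READ a @v9: history=[(1, 65), (2, 12), (5, 43), (6, 5), (7, 80), (9, 54), (10, 57), (11, 69), (12, 34), (13, 12)] -> pick v9 -> 54
v16: WRITE a=37  (a history now [(1, 65), (2, 12), (5, 43), (6, 5), (7, 80), (9, 54), (10, 57), (11, 69), (12, 34), (13, 12), (16, 37)])
v17: WRITE a=51  (a history now [(1, 65), (2, 12), (5, 43), (6, 5), (7, 80), (9, 54), (10, 57), (11, 69), (12, 34), (13, 12), (16, 37), (17, 51)])
v18: WRITE a=36  (a history now [(1, 65), (2, 12), (5, 43), (6, 5), (7, 80), (9, 54), (10, 57), (11, 69), (12, 34), (13, 12), (16, 37), (17, 51), (18, 36)])
v19: WRITE a=42  (a history now [(1, 65), (2, 12), (5, 43), (6, 5), (7, 80), (9, 54), (10, 57), (11, 69), (12, 34), (13, 12), (16, 37), (17, 51), (18, 36), (19, 42)])
v20: WRITE b=33  (b history now [(3, 67), (4, 44), (8, 39), (14, 49), (15, 30), (20, 33)])
v21: WRITE a=63  (a history now [(1, 65), (2, 12), (5, 43), (6, 5), (7, 80), (9, 54), (10, 57), (11, 69), (12, 34), (13, 12), (16, 37), (17, 51), (18, 36), (19, 42), (21, 63)])
v22: WRITE b=79  (b history now [(3, 67), (4, 44), (8, 39), (14, 49), (15, 30), (20, 33), (22, 79)])
v23: WRITE a=55  (a history now [(1, 65), (2, 12), (5, 43), (6, 5), (7, 80), (9, 54), (10, 57), (11, 69), (12, 34), (13, 12), (16, 37), (17, 51), (18, 36), (19, 42), (21, 63), (23, 55)])
v24: WRITE a=76  (a history now [(1, 65), (2, 12), (5, 43), (6, 5), (7, 80), (9, 54), (10, 57), (11, 69), (12, 34), (13, 12), (16, 37), (17, 51), (18, 36), (19, 42), (21, 63), (23, 55), (24, 76)])
v25: WRITE a=87  (a history now [(1, 65), (2, 12), (5, 43), (6, 5), (7, 80), (9, 54), (10, 57), (11, 69), (12, 34), (13, 12), (16, 37), (17, 51), (18, 36), (19, 42), (21, 63), (23, 55), (24, 76), (25, 87)])
v26: WRITE b=40  (b history now [(3, 67), (4, 44), (8, 39), (14, 49), (15, 30), (20, 33), (22, 79), (26, 40)])
v27: WRITE b=28  (b history now [(3, 67), (4, 44), (8, 39), (14, 49), (15, 30), (20, 33), (22, 79), (26, 40), (27, 28)])
v28: WRITE a=77  (a history now [(1, 65), (2, 12), (5, 43), (6, 5), (7, 80), (9, 54), (10, 57), (11, 69), (12, 34), (13, 12), (16, 37), (17, 51), (18, 36), (19, 42), (21, 63), (23, 55), (24, 76), (25, 87), (28, 77)])
v29: WRITE b=85  (b history now [(3, 67), (4, 44), (8, 39), (14, 49), (15, 30), (20, 33), (22, 79), (26, 40), (27, 28), (29, 85)])
READ a @v27: history=[(1, 65), (2, 12), (5, 43), (6, 5), (7, 80), (9, 54), (10, 57), (11, 69), (12, 34), (13, 12), (16, 37), (17, 51), (18, 36), (19, 42), (21, 63), (23, 55), (24, 76), (25, 87), (28, 77)] -> pick v25 -> 87
READ a @v21: history=[(1, 65), (2, 12), (5, 43), (6, 5), (7, 80), (9, 54), (10, 57), (11, 69), (12, 34), (13, 12), (16, 37), (17, 51), (18, 36), (19, 42), (21, 63), (23, 55), (24, 76), (25, 87), (28, 77)] -> pick v21 -> 63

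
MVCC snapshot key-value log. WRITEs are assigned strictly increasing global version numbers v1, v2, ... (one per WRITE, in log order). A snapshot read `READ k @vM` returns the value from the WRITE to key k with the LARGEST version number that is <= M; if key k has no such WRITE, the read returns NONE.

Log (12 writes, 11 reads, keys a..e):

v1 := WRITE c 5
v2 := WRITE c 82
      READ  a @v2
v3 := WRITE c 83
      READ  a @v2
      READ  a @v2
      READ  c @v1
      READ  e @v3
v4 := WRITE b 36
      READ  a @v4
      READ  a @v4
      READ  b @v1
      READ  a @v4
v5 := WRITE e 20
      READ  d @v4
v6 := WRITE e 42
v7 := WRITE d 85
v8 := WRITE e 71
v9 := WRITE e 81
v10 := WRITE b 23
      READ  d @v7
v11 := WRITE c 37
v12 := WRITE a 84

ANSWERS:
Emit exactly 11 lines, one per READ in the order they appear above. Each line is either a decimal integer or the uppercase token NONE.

v1: WRITE c=5  (c history now [(1, 5)])
v2: WRITE c=82  (c history now [(1, 5), (2, 82)])
READ a @v2: history=[] -> no version <= 2 -> NONE
v3: WRITE c=83  (c history now [(1, 5), (2, 82), (3, 83)])
READ a @v2: history=[] -> no version <= 2 -> NONE
READ a @v2: history=[] -> no version <= 2 -> NONE
READ c @v1: history=[(1, 5), (2, 82), (3, 83)] -> pick v1 -> 5
READ e @v3: history=[] -> no version <= 3 -> NONE
v4: WRITE b=36  (b history now [(4, 36)])
READ a @v4: history=[] -> no version <= 4 -> NONE
READ a @v4: history=[] -> no version <= 4 -> NONE
READ b @v1: history=[(4, 36)] -> no version <= 1 -> NONE
READ a @v4: history=[] -> no version <= 4 -> NONE
v5: WRITE e=20  (e history now [(5, 20)])
READ d @v4: history=[] -> no version <= 4 -> NONE
v6: WRITE e=42  (e history now [(5, 20), (6, 42)])
v7: WRITE d=85  (d history now [(7, 85)])
v8: WRITE e=71  (e history now [(5, 20), (6, 42), (8, 71)])
v9: WRITE e=81  (e history now [(5, 20), (6, 42), (8, 71), (9, 81)])
v10: WRITE b=23  (b history now [(4, 36), (10, 23)])
READ d @v7: history=[(7, 85)] -> pick v7 -> 85
v11: WRITE c=37  (c history now [(1, 5), (2, 82), (3, 83), (11, 37)])
v12: WRITE a=84  (a history now [(12, 84)])

Answer: NONE
NONE
NONE
5
NONE
NONE
NONE
NONE
NONE
NONE
85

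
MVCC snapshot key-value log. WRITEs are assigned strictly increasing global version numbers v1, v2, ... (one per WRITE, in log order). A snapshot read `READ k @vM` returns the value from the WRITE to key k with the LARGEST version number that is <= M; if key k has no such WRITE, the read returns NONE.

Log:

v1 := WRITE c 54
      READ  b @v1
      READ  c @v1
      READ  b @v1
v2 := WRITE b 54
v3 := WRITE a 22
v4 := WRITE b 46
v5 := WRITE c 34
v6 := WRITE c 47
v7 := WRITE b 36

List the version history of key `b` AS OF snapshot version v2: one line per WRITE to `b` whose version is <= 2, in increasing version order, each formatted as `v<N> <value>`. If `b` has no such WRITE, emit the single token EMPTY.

Answer: v2 54

Derivation:
Scan writes for key=b with version <= 2:
  v1 WRITE c 54 -> skip
  v2 WRITE b 54 -> keep
  v3 WRITE a 22 -> skip
  v4 WRITE b 46 -> drop (> snap)
  v5 WRITE c 34 -> skip
  v6 WRITE c 47 -> skip
  v7 WRITE b 36 -> drop (> snap)
Collected: [(2, 54)]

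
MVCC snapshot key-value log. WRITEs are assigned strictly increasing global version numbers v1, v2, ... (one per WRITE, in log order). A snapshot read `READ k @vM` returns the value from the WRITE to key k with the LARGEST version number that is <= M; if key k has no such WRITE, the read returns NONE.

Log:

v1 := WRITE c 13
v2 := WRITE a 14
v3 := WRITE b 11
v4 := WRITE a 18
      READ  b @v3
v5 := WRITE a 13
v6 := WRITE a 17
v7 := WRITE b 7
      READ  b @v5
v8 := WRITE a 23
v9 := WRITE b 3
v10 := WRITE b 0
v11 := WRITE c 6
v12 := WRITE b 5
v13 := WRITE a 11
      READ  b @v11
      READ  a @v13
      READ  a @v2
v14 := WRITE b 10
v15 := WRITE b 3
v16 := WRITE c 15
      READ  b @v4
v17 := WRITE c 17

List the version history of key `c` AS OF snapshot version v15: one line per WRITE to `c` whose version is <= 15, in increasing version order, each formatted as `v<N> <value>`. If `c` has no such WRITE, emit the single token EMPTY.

Scan writes for key=c with version <= 15:
  v1 WRITE c 13 -> keep
  v2 WRITE a 14 -> skip
  v3 WRITE b 11 -> skip
  v4 WRITE a 18 -> skip
  v5 WRITE a 13 -> skip
  v6 WRITE a 17 -> skip
  v7 WRITE b 7 -> skip
  v8 WRITE a 23 -> skip
  v9 WRITE b 3 -> skip
  v10 WRITE b 0 -> skip
  v11 WRITE c 6 -> keep
  v12 WRITE b 5 -> skip
  v13 WRITE a 11 -> skip
  v14 WRITE b 10 -> skip
  v15 WRITE b 3 -> skip
  v16 WRITE c 15 -> drop (> snap)
  v17 WRITE c 17 -> drop (> snap)
Collected: [(1, 13), (11, 6)]

Answer: v1 13
v11 6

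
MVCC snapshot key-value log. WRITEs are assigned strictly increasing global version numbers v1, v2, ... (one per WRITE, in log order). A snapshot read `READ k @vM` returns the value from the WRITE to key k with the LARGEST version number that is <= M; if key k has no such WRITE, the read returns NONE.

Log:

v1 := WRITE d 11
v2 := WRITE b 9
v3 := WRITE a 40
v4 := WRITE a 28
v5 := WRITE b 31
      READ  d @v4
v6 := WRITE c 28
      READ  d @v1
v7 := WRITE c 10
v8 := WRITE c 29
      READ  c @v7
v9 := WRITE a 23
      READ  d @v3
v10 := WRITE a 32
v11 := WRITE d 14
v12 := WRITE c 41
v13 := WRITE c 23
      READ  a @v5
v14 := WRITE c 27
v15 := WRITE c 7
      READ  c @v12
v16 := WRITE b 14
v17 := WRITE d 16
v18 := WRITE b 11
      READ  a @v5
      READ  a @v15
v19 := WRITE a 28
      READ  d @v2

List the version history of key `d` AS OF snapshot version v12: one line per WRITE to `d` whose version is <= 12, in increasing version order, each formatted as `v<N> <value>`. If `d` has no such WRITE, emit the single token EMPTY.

Answer: v1 11
v11 14

Derivation:
Scan writes for key=d with version <= 12:
  v1 WRITE d 11 -> keep
  v2 WRITE b 9 -> skip
  v3 WRITE a 40 -> skip
  v4 WRITE a 28 -> skip
  v5 WRITE b 31 -> skip
  v6 WRITE c 28 -> skip
  v7 WRITE c 10 -> skip
  v8 WRITE c 29 -> skip
  v9 WRITE a 23 -> skip
  v10 WRITE a 32 -> skip
  v11 WRITE d 14 -> keep
  v12 WRITE c 41 -> skip
  v13 WRITE c 23 -> skip
  v14 WRITE c 27 -> skip
  v15 WRITE c 7 -> skip
  v16 WRITE b 14 -> skip
  v17 WRITE d 16 -> drop (> snap)
  v18 WRITE b 11 -> skip
  v19 WRITE a 28 -> skip
Collected: [(1, 11), (11, 14)]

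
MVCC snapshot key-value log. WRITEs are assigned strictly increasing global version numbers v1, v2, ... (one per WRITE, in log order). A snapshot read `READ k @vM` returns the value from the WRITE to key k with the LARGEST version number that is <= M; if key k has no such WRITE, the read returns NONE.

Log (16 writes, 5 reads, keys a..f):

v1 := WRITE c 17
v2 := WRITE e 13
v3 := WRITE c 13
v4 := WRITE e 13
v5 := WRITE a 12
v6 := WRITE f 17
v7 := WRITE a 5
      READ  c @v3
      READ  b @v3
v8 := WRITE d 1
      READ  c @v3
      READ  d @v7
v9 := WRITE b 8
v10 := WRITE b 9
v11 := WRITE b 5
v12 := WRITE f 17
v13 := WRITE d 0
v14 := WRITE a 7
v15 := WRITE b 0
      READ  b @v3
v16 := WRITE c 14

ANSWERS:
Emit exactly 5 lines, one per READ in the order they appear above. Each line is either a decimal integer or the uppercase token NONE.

v1: WRITE c=17  (c history now [(1, 17)])
v2: WRITE e=13  (e history now [(2, 13)])
v3: WRITE c=13  (c history now [(1, 17), (3, 13)])
v4: WRITE e=13  (e history now [(2, 13), (4, 13)])
v5: WRITE a=12  (a history now [(5, 12)])
v6: WRITE f=17  (f history now [(6, 17)])
v7: WRITE a=5  (a history now [(5, 12), (7, 5)])
READ c @v3: history=[(1, 17), (3, 13)] -> pick v3 -> 13
READ b @v3: history=[] -> no version <= 3 -> NONE
v8: WRITE d=1  (d history now [(8, 1)])
READ c @v3: history=[(1, 17), (3, 13)] -> pick v3 -> 13
READ d @v7: history=[(8, 1)] -> no version <= 7 -> NONE
v9: WRITE b=8  (b history now [(9, 8)])
v10: WRITE b=9  (b history now [(9, 8), (10, 9)])
v11: WRITE b=5  (b history now [(9, 8), (10, 9), (11, 5)])
v12: WRITE f=17  (f history now [(6, 17), (12, 17)])
v13: WRITE d=0  (d history now [(8, 1), (13, 0)])
v14: WRITE a=7  (a history now [(5, 12), (7, 5), (14, 7)])
v15: WRITE b=0  (b history now [(9, 8), (10, 9), (11, 5), (15, 0)])
READ b @v3: history=[(9, 8), (10, 9), (11, 5), (15, 0)] -> no version <= 3 -> NONE
v16: WRITE c=14  (c history now [(1, 17), (3, 13), (16, 14)])

Answer: 13
NONE
13
NONE
NONE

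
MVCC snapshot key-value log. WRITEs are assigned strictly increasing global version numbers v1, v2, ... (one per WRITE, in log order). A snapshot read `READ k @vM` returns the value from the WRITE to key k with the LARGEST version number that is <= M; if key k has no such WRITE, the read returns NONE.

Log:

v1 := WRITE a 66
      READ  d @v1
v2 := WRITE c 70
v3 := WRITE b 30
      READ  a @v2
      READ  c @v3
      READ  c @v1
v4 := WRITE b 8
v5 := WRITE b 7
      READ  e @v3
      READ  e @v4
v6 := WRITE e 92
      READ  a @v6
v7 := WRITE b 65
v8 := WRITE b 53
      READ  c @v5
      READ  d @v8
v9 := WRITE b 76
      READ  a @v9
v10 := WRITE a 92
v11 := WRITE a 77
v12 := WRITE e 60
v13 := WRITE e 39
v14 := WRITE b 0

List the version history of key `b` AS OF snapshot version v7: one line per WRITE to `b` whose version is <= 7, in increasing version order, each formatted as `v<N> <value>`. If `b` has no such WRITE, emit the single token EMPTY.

Answer: v3 30
v4 8
v5 7
v7 65

Derivation:
Scan writes for key=b with version <= 7:
  v1 WRITE a 66 -> skip
  v2 WRITE c 70 -> skip
  v3 WRITE b 30 -> keep
  v4 WRITE b 8 -> keep
  v5 WRITE b 7 -> keep
  v6 WRITE e 92 -> skip
  v7 WRITE b 65 -> keep
  v8 WRITE b 53 -> drop (> snap)
  v9 WRITE b 76 -> drop (> snap)
  v10 WRITE a 92 -> skip
  v11 WRITE a 77 -> skip
  v12 WRITE e 60 -> skip
  v13 WRITE e 39 -> skip
  v14 WRITE b 0 -> drop (> snap)
Collected: [(3, 30), (4, 8), (5, 7), (7, 65)]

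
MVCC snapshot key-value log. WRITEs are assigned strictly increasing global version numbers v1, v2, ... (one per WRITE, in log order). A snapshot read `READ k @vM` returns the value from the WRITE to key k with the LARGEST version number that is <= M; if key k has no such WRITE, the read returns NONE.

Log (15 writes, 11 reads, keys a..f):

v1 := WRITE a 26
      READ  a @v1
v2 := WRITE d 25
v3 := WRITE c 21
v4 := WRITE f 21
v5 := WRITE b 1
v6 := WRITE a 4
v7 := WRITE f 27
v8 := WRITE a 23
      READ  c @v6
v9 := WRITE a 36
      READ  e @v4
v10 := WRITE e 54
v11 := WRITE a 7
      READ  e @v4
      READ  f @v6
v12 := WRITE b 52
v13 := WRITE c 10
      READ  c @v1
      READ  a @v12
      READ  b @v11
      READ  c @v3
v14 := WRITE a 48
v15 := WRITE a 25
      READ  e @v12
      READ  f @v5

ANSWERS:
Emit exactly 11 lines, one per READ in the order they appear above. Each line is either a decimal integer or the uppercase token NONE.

v1: WRITE a=26  (a history now [(1, 26)])
READ a @v1: history=[(1, 26)] -> pick v1 -> 26
v2: WRITE d=25  (d history now [(2, 25)])
v3: WRITE c=21  (c history now [(3, 21)])
v4: WRITE f=21  (f history now [(4, 21)])
v5: WRITE b=1  (b history now [(5, 1)])
v6: WRITE a=4  (a history now [(1, 26), (6, 4)])
v7: WRITE f=27  (f history now [(4, 21), (7, 27)])
v8: WRITE a=23  (a history now [(1, 26), (6, 4), (8, 23)])
READ c @v6: history=[(3, 21)] -> pick v3 -> 21
v9: WRITE a=36  (a history now [(1, 26), (6, 4), (8, 23), (9, 36)])
READ e @v4: history=[] -> no version <= 4 -> NONE
v10: WRITE e=54  (e history now [(10, 54)])
v11: WRITE a=7  (a history now [(1, 26), (6, 4), (8, 23), (9, 36), (11, 7)])
READ e @v4: history=[(10, 54)] -> no version <= 4 -> NONE
READ f @v6: history=[(4, 21), (7, 27)] -> pick v4 -> 21
v12: WRITE b=52  (b history now [(5, 1), (12, 52)])
v13: WRITE c=10  (c history now [(3, 21), (13, 10)])
READ c @v1: history=[(3, 21), (13, 10)] -> no version <= 1 -> NONE
READ a @v12: history=[(1, 26), (6, 4), (8, 23), (9, 36), (11, 7)] -> pick v11 -> 7
READ b @v11: history=[(5, 1), (12, 52)] -> pick v5 -> 1
READ c @v3: history=[(3, 21), (13, 10)] -> pick v3 -> 21
v14: WRITE a=48  (a history now [(1, 26), (6, 4), (8, 23), (9, 36), (11, 7), (14, 48)])
v15: WRITE a=25  (a history now [(1, 26), (6, 4), (8, 23), (9, 36), (11, 7), (14, 48), (15, 25)])
READ e @v12: history=[(10, 54)] -> pick v10 -> 54
READ f @v5: history=[(4, 21), (7, 27)] -> pick v4 -> 21

Answer: 26
21
NONE
NONE
21
NONE
7
1
21
54
21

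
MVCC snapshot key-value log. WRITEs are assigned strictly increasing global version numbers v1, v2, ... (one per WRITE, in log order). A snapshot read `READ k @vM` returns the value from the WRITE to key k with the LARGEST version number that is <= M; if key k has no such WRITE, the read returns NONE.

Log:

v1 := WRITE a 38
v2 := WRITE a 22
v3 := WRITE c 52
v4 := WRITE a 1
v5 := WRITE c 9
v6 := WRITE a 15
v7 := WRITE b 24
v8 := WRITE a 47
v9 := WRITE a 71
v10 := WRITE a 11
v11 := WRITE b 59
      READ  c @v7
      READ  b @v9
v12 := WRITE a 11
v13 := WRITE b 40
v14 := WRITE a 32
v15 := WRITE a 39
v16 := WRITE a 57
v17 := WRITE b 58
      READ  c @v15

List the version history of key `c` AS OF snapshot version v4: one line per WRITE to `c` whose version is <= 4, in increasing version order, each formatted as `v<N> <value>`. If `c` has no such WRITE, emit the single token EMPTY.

Scan writes for key=c with version <= 4:
  v1 WRITE a 38 -> skip
  v2 WRITE a 22 -> skip
  v3 WRITE c 52 -> keep
  v4 WRITE a 1 -> skip
  v5 WRITE c 9 -> drop (> snap)
  v6 WRITE a 15 -> skip
  v7 WRITE b 24 -> skip
  v8 WRITE a 47 -> skip
  v9 WRITE a 71 -> skip
  v10 WRITE a 11 -> skip
  v11 WRITE b 59 -> skip
  v12 WRITE a 11 -> skip
  v13 WRITE b 40 -> skip
  v14 WRITE a 32 -> skip
  v15 WRITE a 39 -> skip
  v16 WRITE a 57 -> skip
  v17 WRITE b 58 -> skip
Collected: [(3, 52)]

Answer: v3 52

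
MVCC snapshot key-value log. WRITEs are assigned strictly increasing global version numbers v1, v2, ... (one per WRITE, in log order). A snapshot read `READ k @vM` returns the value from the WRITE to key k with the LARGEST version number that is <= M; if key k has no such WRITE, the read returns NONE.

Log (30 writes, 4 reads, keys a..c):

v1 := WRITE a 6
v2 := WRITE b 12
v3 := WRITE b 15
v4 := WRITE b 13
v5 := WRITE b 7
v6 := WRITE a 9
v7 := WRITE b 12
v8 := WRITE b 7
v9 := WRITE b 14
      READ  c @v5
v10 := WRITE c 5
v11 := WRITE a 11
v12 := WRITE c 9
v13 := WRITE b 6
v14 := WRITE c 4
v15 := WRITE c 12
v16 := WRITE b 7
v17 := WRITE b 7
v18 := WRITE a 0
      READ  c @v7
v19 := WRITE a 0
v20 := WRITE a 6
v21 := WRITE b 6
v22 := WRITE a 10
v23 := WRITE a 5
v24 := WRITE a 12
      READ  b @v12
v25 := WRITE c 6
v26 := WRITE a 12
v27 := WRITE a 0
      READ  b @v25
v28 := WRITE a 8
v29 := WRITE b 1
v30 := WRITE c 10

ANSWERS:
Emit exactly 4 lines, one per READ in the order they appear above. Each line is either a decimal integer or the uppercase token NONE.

Answer: NONE
NONE
14
6

Derivation:
v1: WRITE a=6  (a history now [(1, 6)])
v2: WRITE b=12  (b history now [(2, 12)])
v3: WRITE b=15  (b history now [(2, 12), (3, 15)])
v4: WRITE b=13  (b history now [(2, 12), (3, 15), (4, 13)])
v5: WRITE b=7  (b history now [(2, 12), (3, 15), (4, 13), (5, 7)])
v6: WRITE a=9  (a history now [(1, 6), (6, 9)])
v7: WRITE b=12  (b history now [(2, 12), (3, 15), (4, 13), (5, 7), (7, 12)])
v8: WRITE b=7  (b history now [(2, 12), (3, 15), (4, 13), (5, 7), (7, 12), (8, 7)])
v9: WRITE b=14  (b history now [(2, 12), (3, 15), (4, 13), (5, 7), (7, 12), (8, 7), (9, 14)])
READ c @v5: history=[] -> no version <= 5 -> NONE
v10: WRITE c=5  (c history now [(10, 5)])
v11: WRITE a=11  (a history now [(1, 6), (6, 9), (11, 11)])
v12: WRITE c=9  (c history now [(10, 5), (12, 9)])
v13: WRITE b=6  (b history now [(2, 12), (3, 15), (4, 13), (5, 7), (7, 12), (8, 7), (9, 14), (13, 6)])
v14: WRITE c=4  (c history now [(10, 5), (12, 9), (14, 4)])
v15: WRITE c=12  (c history now [(10, 5), (12, 9), (14, 4), (15, 12)])
v16: WRITE b=7  (b history now [(2, 12), (3, 15), (4, 13), (5, 7), (7, 12), (8, 7), (9, 14), (13, 6), (16, 7)])
v17: WRITE b=7  (b history now [(2, 12), (3, 15), (4, 13), (5, 7), (7, 12), (8, 7), (9, 14), (13, 6), (16, 7), (17, 7)])
v18: WRITE a=0  (a history now [(1, 6), (6, 9), (11, 11), (18, 0)])
READ c @v7: history=[(10, 5), (12, 9), (14, 4), (15, 12)] -> no version <= 7 -> NONE
v19: WRITE a=0  (a history now [(1, 6), (6, 9), (11, 11), (18, 0), (19, 0)])
v20: WRITE a=6  (a history now [(1, 6), (6, 9), (11, 11), (18, 0), (19, 0), (20, 6)])
v21: WRITE b=6  (b history now [(2, 12), (3, 15), (4, 13), (5, 7), (7, 12), (8, 7), (9, 14), (13, 6), (16, 7), (17, 7), (21, 6)])
v22: WRITE a=10  (a history now [(1, 6), (6, 9), (11, 11), (18, 0), (19, 0), (20, 6), (22, 10)])
v23: WRITE a=5  (a history now [(1, 6), (6, 9), (11, 11), (18, 0), (19, 0), (20, 6), (22, 10), (23, 5)])
v24: WRITE a=12  (a history now [(1, 6), (6, 9), (11, 11), (18, 0), (19, 0), (20, 6), (22, 10), (23, 5), (24, 12)])
READ b @v12: history=[(2, 12), (3, 15), (4, 13), (5, 7), (7, 12), (8, 7), (9, 14), (13, 6), (16, 7), (17, 7), (21, 6)] -> pick v9 -> 14
v25: WRITE c=6  (c history now [(10, 5), (12, 9), (14, 4), (15, 12), (25, 6)])
v26: WRITE a=12  (a history now [(1, 6), (6, 9), (11, 11), (18, 0), (19, 0), (20, 6), (22, 10), (23, 5), (24, 12), (26, 12)])
v27: WRITE a=0  (a history now [(1, 6), (6, 9), (11, 11), (18, 0), (19, 0), (20, 6), (22, 10), (23, 5), (24, 12), (26, 12), (27, 0)])
READ b @v25: history=[(2, 12), (3, 15), (4, 13), (5, 7), (7, 12), (8, 7), (9, 14), (13, 6), (16, 7), (17, 7), (21, 6)] -> pick v21 -> 6
v28: WRITE a=8  (a history now [(1, 6), (6, 9), (11, 11), (18, 0), (19, 0), (20, 6), (22, 10), (23, 5), (24, 12), (26, 12), (27, 0), (28, 8)])
v29: WRITE b=1  (b history now [(2, 12), (3, 15), (4, 13), (5, 7), (7, 12), (8, 7), (9, 14), (13, 6), (16, 7), (17, 7), (21, 6), (29, 1)])
v30: WRITE c=10  (c history now [(10, 5), (12, 9), (14, 4), (15, 12), (25, 6), (30, 10)])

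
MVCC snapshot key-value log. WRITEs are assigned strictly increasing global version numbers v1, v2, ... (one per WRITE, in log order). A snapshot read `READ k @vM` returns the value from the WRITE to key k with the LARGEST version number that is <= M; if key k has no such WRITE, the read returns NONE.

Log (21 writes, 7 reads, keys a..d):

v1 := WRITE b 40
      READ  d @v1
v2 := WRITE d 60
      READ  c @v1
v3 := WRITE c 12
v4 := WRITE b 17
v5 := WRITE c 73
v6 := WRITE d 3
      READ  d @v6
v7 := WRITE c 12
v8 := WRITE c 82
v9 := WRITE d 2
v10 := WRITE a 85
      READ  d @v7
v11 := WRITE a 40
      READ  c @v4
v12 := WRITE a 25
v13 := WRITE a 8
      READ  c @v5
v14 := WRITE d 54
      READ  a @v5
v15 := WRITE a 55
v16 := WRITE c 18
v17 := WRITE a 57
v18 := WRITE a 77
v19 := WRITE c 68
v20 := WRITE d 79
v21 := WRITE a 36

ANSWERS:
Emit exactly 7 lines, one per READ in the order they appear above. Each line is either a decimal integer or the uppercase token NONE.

v1: WRITE b=40  (b history now [(1, 40)])
READ d @v1: history=[] -> no version <= 1 -> NONE
v2: WRITE d=60  (d history now [(2, 60)])
READ c @v1: history=[] -> no version <= 1 -> NONE
v3: WRITE c=12  (c history now [(3, 12)])
v4: WRITE b=17  (b history now [(1, 40), (4, 17)])
v5: WRITE c=73  (c history now [(3, 12), (5, 73)])
v6: WRITE d=3  (d history now [(2, 60), (6, 3)])
READ d @v6: history=[(2, 60), (6, 3)] -> pick v6 -> 3
v7: WRITE c=12  (c history now [(3, 12), (5, 73), (7, 12)])
v8: WRITE c=82  (c history now [(3, 12), (5, 73), (7, 12), (8, 82)])
v9: WRITE d=2  (d history now [(2, 60), (6, 3), (9, 2)])
v10: WRITE a=85  (a history now [(10, 85)])
READ d @v7: history=[(2, 60), (6, 3), (9, 2)] -> pick v6 -> 3
v11: WRITE a=40  (a history now [(10, 85), (11, 40)])
READ c @v4: history=[(3, 12), (5, 73), (7, 12), (8, 82)] -> pick v3 -> 12
v12: WRITE a=25  (a history now [(10, 85), (11, 40), (12, 25)])
v13: WRITE a=8  (a history now [(10, 85), (11, 40), (12, 25), (13, 8)])
READ c @v5: history=[(3, 12), (5, 73), (7, 12), (8, 82)] -> pick v5 -> 73
v14: WRITE d=54  (d history now [(2, 60), (6, 3), (9, 2), (14, 54)])
READ a @v5: history=[(10, 85), (11, 40), (12, 25), (13, 8)] -> no version <= 5 -> NONE
v15: WRITE a=55  (a history now [(10, 85), (11, 40), (12, 25), (13, 8), (15, 55)])
v16: WRITE c=18  (c history now [(3, 12), (5, 73), (7, 12), (8, 82), (16, 18)])
v17: WRITE a=57  (a history now [(10, 85), (11, 40), (12, 25), (13, 8), (15, 55), (17, 57)])
v18: WRITE a=77  (a history now [(10, 85), (11, 40), (12, 25), (13, 8), (15, 55), (17, 57), (18, 77)])
v19: WRITE c=68  (c history now [(3, 12), (5, 73), (7, 12), (8, 82), (16, 18), (19, 68)])
v20: WRITE d=79  (d history now [(2, 60), (6, 3), (9, 2), (14, 54), (20, 79)])
v21: WRITE a=36  (a history now [(10, 85), (11, 40), (12, 25), (13, 8), (15, 55), (17, 57), (18, 77), (21, 36)])

Answer: NONE
NONE
3
3
12
73
NONE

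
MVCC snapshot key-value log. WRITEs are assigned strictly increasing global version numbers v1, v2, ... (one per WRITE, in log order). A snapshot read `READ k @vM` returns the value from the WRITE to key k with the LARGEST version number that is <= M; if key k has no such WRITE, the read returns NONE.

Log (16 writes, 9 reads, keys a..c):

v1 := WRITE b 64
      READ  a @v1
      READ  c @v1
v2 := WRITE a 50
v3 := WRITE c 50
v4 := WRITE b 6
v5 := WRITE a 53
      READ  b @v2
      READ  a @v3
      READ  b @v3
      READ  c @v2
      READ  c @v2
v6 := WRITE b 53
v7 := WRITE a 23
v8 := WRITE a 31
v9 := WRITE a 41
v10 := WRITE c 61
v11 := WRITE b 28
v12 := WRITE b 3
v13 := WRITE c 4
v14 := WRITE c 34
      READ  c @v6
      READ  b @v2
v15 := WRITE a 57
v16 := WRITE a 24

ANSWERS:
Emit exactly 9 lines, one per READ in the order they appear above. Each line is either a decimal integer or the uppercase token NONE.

Answer: NONE
NONE
64
50
64
NONE
NONE
50
64

Derivation:
v1: WRITE b=64  (b history now [(1, 64)])
READ a @v1: history=[] -> no version <= 1 -> NONE
READ c @v1: history=[] -> no version <= 1 -> NONE
v2: WRITE a=50  (a history now [(2, 50)])
v3: WRITE c=50  (c history now [(3, 50)])
v4: WRITE b=6  (b history now [(1, 64), (4, 6)])
v5: WRITE a=53  (a history now [(2, 50), (5, 53)])
READ b @v2: history=[(1, 64), (4, 6)] -> pick v1 -> 64
READ a @v3: history=[(2, 50), (5, 53)] -> pick v2 -> 50
READ b @v3: history=[(1, 64), (4, 6)] -> pick v1 -> 64
READ c @v2: history=[(3, 50)] -> no version <= 2 -> NONE
READ c @v2: history=[(3, 50)] -> no version <= 2 -> NONE
v6: WRITE b=53  (b history now [(1, 64), (4, 6), (6, 53)])
v7: WRITE a=23  (a history now [(2, 50), (5, 53), (7, 23)])
v8: WRITE a=31  (a history now [(2, 50), (5, 53), (7, 23), (8, 31)])
v9: WRITE a=41  (a history now [(2, 50), (5, 53), (7, 23), (8, 31), (9, 41)])
v10: WRITE c=61  (c history now [(3, 50), (10, 61)])
v11: WRITE b=28  (b history now [(1, 64), (4, 6), (6, 53), (11, 28)])
v12: WRITE b=3  (b history now [(1, 64), (4, 6), (6, 53), (11, 28), (12, 3)])
v13: WRITE c=4  (c history now [(3, 50), (10, 61), (13, 4)])
v14: WRITE c=34  (c history now [(3, 50), (10, 61), (13, 4), (14, 34)])
READ c @v6: history=[(3, 50), (10, 61), (13, 4), (14, 34)] -> pick v3 -> 50
READ b @v2: history=[(1, 64), (4, 6), (6, 53), (11, 28), (12, 3)] -> pick v1 -> 64
v15: WRITE a=57  (a history now [(2, 50), (5, 53), (7, 23), (8, 31), (9, 41), (15, 57)])
v16: WRITE a=24  (a history now [(2, 50), (5, 53), (7, 23), (8, 31), (9, 41), (15, 57), (16, 24)])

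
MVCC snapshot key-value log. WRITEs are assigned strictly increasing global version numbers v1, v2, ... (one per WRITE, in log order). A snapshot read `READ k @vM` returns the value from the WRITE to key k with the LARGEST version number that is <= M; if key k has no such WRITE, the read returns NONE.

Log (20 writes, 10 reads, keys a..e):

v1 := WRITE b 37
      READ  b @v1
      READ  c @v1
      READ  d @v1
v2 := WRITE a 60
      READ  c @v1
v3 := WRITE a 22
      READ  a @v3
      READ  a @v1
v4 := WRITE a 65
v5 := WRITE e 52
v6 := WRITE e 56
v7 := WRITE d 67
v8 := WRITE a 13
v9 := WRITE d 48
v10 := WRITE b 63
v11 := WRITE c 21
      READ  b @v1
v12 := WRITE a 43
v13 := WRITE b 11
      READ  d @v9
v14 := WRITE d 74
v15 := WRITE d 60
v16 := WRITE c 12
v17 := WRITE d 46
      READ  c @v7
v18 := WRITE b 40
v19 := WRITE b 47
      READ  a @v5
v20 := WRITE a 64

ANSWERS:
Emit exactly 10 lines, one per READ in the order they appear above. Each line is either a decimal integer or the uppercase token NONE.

Answer: 37
NONE
NONE
NONE
22
NONE
37
48
NONE
65

Derivation:
v1: WRITE b=37  (b history now [(1, 37)])
READ b @v1: history=[(1, 37)] -> pick v1 -> 37
READ c @v1: history=[] -> no version <= 1 -> NONE
READ d @v1: history=[] -> no version <= 1 -> NONE
v2: WRITE a=60  (a history now [(2, 60)])
READ c @v1: history=[] -> no version <= 1 -> NONE
v3: WRITE a=22  (a history now [(2, 60), (3, 22)])
READ a @v3: history=[(2, 60), (3, 22)] -> pick v3 -> 22
READ a @v1: history=[(2, 60), (3, 22)] -> no version <= 1 -> NONE
v4: WRITE a=65  (a history now [(2, 60), (3, 22), (4, 65)])
v5: WRITE e=52  (e history now [(5, 52)])
v6: WRITE e=56  (e history now [(5, 52), (6, 56)])
v7: WRITE d=67  (d history now [(7, 67)])
v8: WRITE a=13  (a history now [(2, 60), (3, 22), (4, 65), (8, 13)])
v9: WRITE d=48  (d history now [(7, 67), (9, 48)])
v10: WRITE b=63  (b history now [(1, 37), (10, 63)])
v11: WRITE c=21  (c history now [(11, 21)])
READ b @v1: history=[(1, 37), (10, 63)] -> pick v1 -> 37
v12: WRITE a=43  (a history now [(2, 60), (3, 22), (4, 65), (8, 13), (12, 43)])
v13: WRITE b=11  (b history now [(1, 37), (10, 63), (13, 11)])
READ d @v9: history=[(7, 67), (9, 48)] -> pick v9 -> 48
v14: WRITE d=74  (d history now [(7, 67), (9, 48), (14, 74)])
v15: WRITE d=60  (d history now [(7, 67), (9, 48), (14, 74), (15, 60)])
v16: WRITE c=12  (c history now [(11, 21), (16, 12)])
v17: WRITE d=46  (d history now [(7, 67), (9, 48), (14, 74), (15, 60), (17, 46)])
READ c @v7: history=[(11, 21), (16, 12)] -> no version <= 7 -> NONE
v18: WRITE b=40  (b history now [(1, 37), (10, 63), (13, 11), (18, 40)])
v19: WRITE b=47  (b history now [(1, 37), (10, 63), (13, 11), (18, 40), (19, 47)])
READ a @v5: history=[(2, 60), (3, 22), (4, 65), (8, 13), (12, 43)] -> pick v4 -> 65
v20: WRITE a=64  (a history now [(2, 60), (3, 22), (4, 65), (8, 13), (12, 43), (20, 64)])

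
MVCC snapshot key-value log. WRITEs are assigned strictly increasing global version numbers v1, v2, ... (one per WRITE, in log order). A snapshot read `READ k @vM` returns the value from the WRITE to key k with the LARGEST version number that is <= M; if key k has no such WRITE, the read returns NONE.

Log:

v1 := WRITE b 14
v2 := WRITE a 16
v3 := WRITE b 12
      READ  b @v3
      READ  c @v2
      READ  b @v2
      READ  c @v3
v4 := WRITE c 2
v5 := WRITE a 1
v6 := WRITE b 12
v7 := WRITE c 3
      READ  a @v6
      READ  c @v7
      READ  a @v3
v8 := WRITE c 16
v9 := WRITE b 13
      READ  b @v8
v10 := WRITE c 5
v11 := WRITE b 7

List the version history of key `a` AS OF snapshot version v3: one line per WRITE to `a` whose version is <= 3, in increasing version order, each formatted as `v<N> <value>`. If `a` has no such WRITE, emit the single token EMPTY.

Answer: v2 16

Derivation:
Scan writes for key=a with version <= 3:
  v1 WRITE b 14 -> skip
  v2 WRITE a 16 -> keep
  v3 WRITE b 12 -> skip
  v4 WRITE c 2 -> skip
  v5 WRITE a 1 -> drop (> snap)
  v6 WRITE b 12 -> skip
  v7 WRITE c 3 -> skip
  v8 WRITE c 16 -> skip
  v9 WRITE b 13 -> skip
  v10 WRITE c 5 -> skip
  v11 WRITE b 7 -> skip
Collected: [(2, 16)]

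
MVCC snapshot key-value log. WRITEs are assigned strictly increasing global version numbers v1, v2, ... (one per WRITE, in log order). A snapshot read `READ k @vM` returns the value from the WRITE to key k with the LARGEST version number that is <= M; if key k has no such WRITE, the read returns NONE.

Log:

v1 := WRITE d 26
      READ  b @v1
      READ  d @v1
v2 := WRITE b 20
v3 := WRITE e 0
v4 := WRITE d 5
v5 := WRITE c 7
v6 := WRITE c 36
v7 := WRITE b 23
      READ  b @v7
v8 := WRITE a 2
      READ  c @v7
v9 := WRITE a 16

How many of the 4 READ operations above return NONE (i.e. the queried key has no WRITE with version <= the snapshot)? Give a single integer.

Answer: 1

Derivation:
v1: WRITE d=26  (d history now [(1, 26)])
READ b @v1: history=[] -> no version <= 1 -> NONE
READ d @v1: history=[(1, 26)] -> pick v1 -> 26
v2: WRITE b=20  (b history now [(2, 20)])
v3: WRITE e=0  (e history now [(3, 0)])
v4: WRITE d=5  (d history now [(1, 26), (4, 5)])
v5: WRITE c=7  (c history now [(5, 7)])
v6: WRITE c=36  (c history now [(5, 7), (6, 36)])
v7: WRITE b=23  (b history now [(2, 20), (7, 23)])
READ b @v7: history=[(2, 20), (7, 23)] -> pick v7 -> 23
v8: WRITE a=2  (a history now [(8, 2)])
READ c @v7: history=[(5, 7), (6, 36)] -> pick v6 -> 36
v9: WRITE a=16  (a history now [(8, 2), (9, 16)])
Read results in order: ['NONE', '26', '23', '36']
NONE count = 1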